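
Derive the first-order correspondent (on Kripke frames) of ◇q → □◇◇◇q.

∀x ∀y ∀z ((xRy ∧ xRz) → ∃w (y = w ∧ zR³w))

This is a Sahlqvist (Geach-type) schema ◇^1□^0q → □^1◇^3q.
First-order correspondent: ∀x ∀y ∀z ((xRy ∧ xRz) → ∃w (y = w ∧ zR³w)).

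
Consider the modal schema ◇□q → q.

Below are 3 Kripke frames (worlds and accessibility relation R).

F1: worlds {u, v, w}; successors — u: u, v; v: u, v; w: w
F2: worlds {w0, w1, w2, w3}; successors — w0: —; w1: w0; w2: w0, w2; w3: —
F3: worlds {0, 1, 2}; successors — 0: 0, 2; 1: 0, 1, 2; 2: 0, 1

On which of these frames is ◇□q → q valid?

F1

This is the axiom for symmetry; its first-order frame correspondent is ∀x ∀y (Rxy → Ryx).
F1: condition met.
F2: fails — Rw1w0 but not Rw0w1.
F3: fails — R10 but not R01.
Valid on: F1.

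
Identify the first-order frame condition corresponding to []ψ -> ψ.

Reflexivity

Suppose □ψ→ψ is valid. At any x set V(ψ)={w : Rxw}. Then □ψ holds at x, so ψ holds at x, i.e. Rxx.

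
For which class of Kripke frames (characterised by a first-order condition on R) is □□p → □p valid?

density: ∀x ∀y (Rxy → ∃z (Rxz ∧ Rzy))

Suppose □□p→□p is valid. Take Rxy and set V(p)={w : xR²w}. Then □□p at x, so □p at x, so p at y, i.e. ∃z(Rxz∧Rzy).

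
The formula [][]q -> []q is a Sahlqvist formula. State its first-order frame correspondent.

density: forall x forall y (Rxy -> exists z (Rxz & Rzy))

Suppose □□q→□q is valid. Take Rxy and set V(q)={w : xR²w}. Then □□q at x, so □q at x, so q at y, i.e. ∃z(Rxz∧Rzy).
The converse is a direct semantic check.
Frame condition: forall x forall y (Rxy -> exists z (Rxz & Rzy)).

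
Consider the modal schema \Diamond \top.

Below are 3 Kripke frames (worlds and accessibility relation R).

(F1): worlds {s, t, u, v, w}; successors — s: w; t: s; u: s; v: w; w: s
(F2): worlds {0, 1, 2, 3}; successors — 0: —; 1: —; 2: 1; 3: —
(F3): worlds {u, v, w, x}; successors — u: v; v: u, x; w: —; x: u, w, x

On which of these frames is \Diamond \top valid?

This is the axiom for seriality; its first-order frame correspondent is \forall x \exists y Rxy.
(F1): condition met.
(F2): fails — world 0 has no successor.
(F3): fails — world w has no successor.

(F1)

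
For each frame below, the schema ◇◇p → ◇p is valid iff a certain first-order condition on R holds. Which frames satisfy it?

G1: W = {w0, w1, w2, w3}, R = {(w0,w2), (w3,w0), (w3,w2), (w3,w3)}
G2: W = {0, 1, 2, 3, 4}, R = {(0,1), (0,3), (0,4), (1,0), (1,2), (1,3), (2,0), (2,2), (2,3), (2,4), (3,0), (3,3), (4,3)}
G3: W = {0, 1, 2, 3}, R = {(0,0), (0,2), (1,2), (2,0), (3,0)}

G1

The schema corresponds to transitivity: ∀x ∀y ∀z (Rxy ∧ Ryz → Rxz).
G1: condition met.
G2: fails — R10 and R01 but not R11.
G3: fails — R12 and R20 but not R10.
Valid on: G1.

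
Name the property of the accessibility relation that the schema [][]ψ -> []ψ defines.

Suppose □□ψ→□ψ is valid. Take Rxy and set V(ψ)={w : xR²w}. Then □□ψ at x, so □ψ at x, so ψ at y, i.e. ∃z(Rxz∧Rzy).

density: forall x forall y (Rxy -> exists z (Rxz & Rzy))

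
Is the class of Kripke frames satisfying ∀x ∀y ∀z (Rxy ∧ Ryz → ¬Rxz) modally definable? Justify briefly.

No

If a class were modally definable it would be closed under surjective bounded morphisms (Goldblatt–Thomason).
The 7-cycle (worlds s,t,u,v,w,x,y with s→t→u→v→w→x→y→s) is intransitive. Mapping every world to a single reflexive point • is a surjective bounded morphism; the reflexive point is not intransitive (R••∧R•• but R••).
So no modal formula (or set of formulas) defines exactly the intransitive frames.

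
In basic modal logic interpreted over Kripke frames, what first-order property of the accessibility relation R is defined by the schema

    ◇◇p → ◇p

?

Equivalently (dual form): □p → □□p.
Suppose □p→□□p is valid. Take Rxy, Ryz and set V(p)={w : Rxw}. Then □p at x, so □□p at x, so □p at y, so p at z, i.e. Rxz.
Conversely, on a frame with transitivity the schema holds at every world under every valuation.
Frame condition: ∀x ∀y ∀z (Rxy ∧ Ryz → Rxz).

transitivity: ∀x ∀y ∀z (Rxy ∧ Ryz → Rxz)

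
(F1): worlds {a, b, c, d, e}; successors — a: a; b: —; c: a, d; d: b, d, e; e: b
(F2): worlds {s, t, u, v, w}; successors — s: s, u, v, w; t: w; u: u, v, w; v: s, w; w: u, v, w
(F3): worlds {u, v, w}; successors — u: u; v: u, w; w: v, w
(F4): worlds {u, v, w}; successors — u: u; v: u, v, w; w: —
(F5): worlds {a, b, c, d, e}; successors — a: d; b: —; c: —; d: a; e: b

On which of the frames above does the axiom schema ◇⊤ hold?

The schema corresponds to seriality: ∀x ∃y Rxy.
(F1): fails — world b has no successor.
(F2): condition met.
(F3): condition met.
(F4): fails — world w has no successor.
(F5): fails — world b has no successor.

(F2), (F3)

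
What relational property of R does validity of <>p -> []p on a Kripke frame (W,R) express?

Suppose ◇p→□p is valid. Take Rxy, Rxz and set V(p)={y}. Then ◇p at x, so □p at x, so p at z, i.e. z=y.
The converse is a direct semantic check.
So the correspondent is partial functionality.

Partial functionality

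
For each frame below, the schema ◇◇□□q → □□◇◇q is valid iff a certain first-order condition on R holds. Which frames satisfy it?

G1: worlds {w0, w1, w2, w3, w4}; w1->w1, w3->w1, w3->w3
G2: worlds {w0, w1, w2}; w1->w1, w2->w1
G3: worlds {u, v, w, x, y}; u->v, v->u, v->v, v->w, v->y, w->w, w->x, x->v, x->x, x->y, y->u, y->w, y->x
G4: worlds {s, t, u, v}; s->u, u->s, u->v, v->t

G1, G2, G3

Frame correspondent (Sahlqvist): ∀x ∀y ∀z ((xR²y ∧ xR²z) → ∃w (yR²w ∧ zR²w)) — i.e. a generalized confluence (Geach) condition.
G1: ✓.
G2: ✓.
G3: ✓.
G4: fails — sR²s, sR²v but no w with sR²w and vR²w.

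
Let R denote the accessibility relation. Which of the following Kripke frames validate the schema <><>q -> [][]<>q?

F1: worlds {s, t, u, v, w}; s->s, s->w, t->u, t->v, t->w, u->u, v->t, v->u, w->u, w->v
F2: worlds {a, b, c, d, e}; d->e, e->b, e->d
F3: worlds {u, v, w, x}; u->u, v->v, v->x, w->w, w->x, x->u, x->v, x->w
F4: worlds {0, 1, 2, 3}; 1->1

F4

This is the axiom for a generalized confluence (Geach) condition; its first-order frame correspondent is forall x forall y forall z ((x R^2 y & x R^2 z) -> exists w (y = w & zRw)).
F1: fails — sR²s, sR²u but no w* with s=w* and uRw*.
F2: fails — dR²b, dR²b but no w with b=w and bRw.
F3: fails — vR²u, vR²v but no t with u=t and vRt.
F4: satisfies the condition.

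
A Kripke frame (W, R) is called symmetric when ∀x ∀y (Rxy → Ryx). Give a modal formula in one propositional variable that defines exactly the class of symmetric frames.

ψ → □◇ψ

The condition is symmetry. The B schema ψ → □◇ψ defines it.
Suppose ψ→□◇ψ is valid. Take Rxy and set V(ψ)={x}. Then ψ at x, so □◇ψ at x, so ◇ψ at y, so some z with Ryz has ψ; z=x, i.e. Ryx.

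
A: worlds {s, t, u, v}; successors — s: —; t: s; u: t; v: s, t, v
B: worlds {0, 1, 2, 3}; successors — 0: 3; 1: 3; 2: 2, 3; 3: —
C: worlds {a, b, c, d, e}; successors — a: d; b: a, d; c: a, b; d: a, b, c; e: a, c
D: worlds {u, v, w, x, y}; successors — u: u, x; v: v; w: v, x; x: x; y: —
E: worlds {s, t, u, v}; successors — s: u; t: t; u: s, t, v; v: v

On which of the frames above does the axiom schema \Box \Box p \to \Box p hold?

This is the axiom for density; its first-order frame correspondent is \forall x \forall y (Rxy \to \exists z (Rxz \wedge Rzy)).
A: fails — Rut but no z with Ruz and Rzt.
B: fails — R03 but no z with R0z and Rz3.
C: fails — Rdc but no z with Rdz and Rzc.
D: satisfies the condition.
E: fails — Rus but no z with Ruz and Rzs.
Valid on: D.

D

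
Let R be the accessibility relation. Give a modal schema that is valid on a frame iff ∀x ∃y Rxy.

□r → ◇r

A defining formula is □r → ◇r (the D axiom).
Suppose □r→◇r is valid. At any x set V(r)=W. Then □r at x, so ◇r at x, so x has a successor.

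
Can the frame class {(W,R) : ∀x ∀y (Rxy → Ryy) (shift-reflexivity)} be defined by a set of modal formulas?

Yes, by □(□p → p)

Yes: it is shift-reflexivity, defined by the T□ schema □(□p → p).
Suppose □(□p→p) is valid. Take Rxy and set V(p)={w : Ryw}. Then at y, □p holds; since □(□p→p) at x, □p→p at y, so p at y, i.e. Ryy.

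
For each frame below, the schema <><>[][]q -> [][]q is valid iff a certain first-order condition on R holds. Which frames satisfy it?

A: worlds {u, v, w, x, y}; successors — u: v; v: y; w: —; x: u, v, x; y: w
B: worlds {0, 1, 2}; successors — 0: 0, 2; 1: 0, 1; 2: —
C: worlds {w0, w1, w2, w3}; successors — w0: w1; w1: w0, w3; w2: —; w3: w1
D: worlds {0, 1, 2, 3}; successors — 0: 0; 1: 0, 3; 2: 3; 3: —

C, D

Frame correspondent (Sahlqvist): forall x forall y forall z ((x R^2 y & x R^2 z) -> exists w (y R^2 w & z = w)) — i.e. a generalized confluence (Geach) condition.
A: fails — uR²y, uR²y but no t with yR²t and y=t.
B: fails — 0R²2, 0R²0 but no w with 2R²w and 0=w.
C: ✓.
D: ✓.
Valid on: C, D.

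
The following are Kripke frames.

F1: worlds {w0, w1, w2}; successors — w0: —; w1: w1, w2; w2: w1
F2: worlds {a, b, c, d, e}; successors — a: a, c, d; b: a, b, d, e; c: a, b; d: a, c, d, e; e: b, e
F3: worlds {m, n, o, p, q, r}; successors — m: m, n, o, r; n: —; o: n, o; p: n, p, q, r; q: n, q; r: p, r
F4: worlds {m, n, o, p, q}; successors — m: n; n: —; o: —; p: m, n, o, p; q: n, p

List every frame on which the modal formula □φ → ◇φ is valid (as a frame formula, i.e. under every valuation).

F2

The schema corresponds to seriality: ∀x ∃y Rxy.
F1: fails — world w0 has no successor.
F2: satisfies the condition.
F3: fails — world n has no successor.
F4: fails — world n has no successor.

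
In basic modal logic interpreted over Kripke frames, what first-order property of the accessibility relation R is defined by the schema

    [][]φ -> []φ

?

Density

Suppose □□φ→□φ is valid. Take Rxy and set V(φ)={w : xR²w}. Then □□φ at x, so □φ at x, so φ at y, i.e. ∃z(Rxz∧Rzy).
Conversely, any frame satisfying forall x forall y (Rxy -> exists z (Rxz & Rzy)) validates the schema.
Frame condition: forall x forall y (Rxy -> exists z (Rxz & Rzy)).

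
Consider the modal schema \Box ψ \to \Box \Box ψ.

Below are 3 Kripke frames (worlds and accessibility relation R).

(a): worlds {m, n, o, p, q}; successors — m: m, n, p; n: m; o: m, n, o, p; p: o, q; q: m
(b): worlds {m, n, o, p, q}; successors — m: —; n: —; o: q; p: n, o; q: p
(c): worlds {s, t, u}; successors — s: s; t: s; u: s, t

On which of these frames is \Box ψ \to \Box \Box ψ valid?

(c)

This is the axiom for transitivity; its first-order frame correspondent is \forall x \forall y \forall z (Rxy \wedge Ryz \to Rxz).
(a): fails — Rop and Rpq but not Roq.
(b): fails — Rqp and Rpn but not Rqn.
(c): holds.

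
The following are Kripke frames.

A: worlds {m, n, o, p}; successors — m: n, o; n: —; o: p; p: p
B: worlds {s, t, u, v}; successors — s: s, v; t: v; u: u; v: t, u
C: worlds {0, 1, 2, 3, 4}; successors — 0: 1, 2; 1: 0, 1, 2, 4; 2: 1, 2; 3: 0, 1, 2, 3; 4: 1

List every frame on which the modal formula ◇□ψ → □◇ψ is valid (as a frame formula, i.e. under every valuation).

This is the axiom for convergence; its first-order frame correspondent is ∀x ∀y ∀z (Rxy ∧ Rxz → ∃w (Ryw ∧ Rzw)).
A: fails — Rmo and Rmn but o and n have no common successor.
B: fails — Rsv and Rss but v and s have no common successor.
C: condition met.

C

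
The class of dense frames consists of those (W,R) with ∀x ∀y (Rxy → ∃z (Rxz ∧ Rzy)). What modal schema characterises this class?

The condition is density. The C4 schema □□q → □q defines it.
Suppose □□q→□q is valid. Take Rxy and set V(q)={w : xR²w}. Then □□q at x, so □q at x, so q at y, i.e. ∃z(Rxz∧Rzy).

□□q → □q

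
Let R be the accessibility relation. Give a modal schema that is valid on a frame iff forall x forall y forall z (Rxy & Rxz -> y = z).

The condition is partial functionality. The CD schema ◇s → □s defines it.

◇s → □s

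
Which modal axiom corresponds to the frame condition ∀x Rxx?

This is reflexivity; the standard corresponding axiom is T: □q → q.
Suppose □q→q is valid. At any x set V(q)={w : Rxw}. Then □q holds at x, so q holds at x, i.e. Rxx.

□q → q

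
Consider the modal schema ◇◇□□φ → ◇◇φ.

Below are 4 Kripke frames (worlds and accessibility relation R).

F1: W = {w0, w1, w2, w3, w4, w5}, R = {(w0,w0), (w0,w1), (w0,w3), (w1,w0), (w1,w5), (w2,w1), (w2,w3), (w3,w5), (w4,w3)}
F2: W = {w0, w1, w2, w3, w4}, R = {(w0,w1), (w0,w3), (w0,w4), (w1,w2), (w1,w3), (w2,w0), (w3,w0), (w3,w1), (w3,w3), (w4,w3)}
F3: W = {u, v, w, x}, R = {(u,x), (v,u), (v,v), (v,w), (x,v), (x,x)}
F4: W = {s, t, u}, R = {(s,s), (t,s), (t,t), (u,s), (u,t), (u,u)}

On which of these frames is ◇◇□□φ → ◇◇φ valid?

Frame correspondent (Sahlqvist): ∀x ∀y (xR²y → ∃w (yR²w ∧ xR²w)) — i.e. a generalized confluence (Geach) condition.
F1: fails — w0R²w3 but no w with w3R²w and w0R²w.
F2: holds.
F3: fails — vR²w but no t with wR²t and vR²t.
F4: holds.
Valid on: F2, F4.

F2, F4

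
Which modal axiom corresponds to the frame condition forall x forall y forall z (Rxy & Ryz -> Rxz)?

□ψ → □□ψ

This is transitivity; the standard corresponding axiom is 4: □ψ → □□ψ.
Suppose □ψ→□□ψ is valid. Take Rxy, Ryz and set V(ψ)={w : Rxw}. Then □ψ at x, so □□ψ at x, so □ψ at y, so ψ at z, i.e. Rxz.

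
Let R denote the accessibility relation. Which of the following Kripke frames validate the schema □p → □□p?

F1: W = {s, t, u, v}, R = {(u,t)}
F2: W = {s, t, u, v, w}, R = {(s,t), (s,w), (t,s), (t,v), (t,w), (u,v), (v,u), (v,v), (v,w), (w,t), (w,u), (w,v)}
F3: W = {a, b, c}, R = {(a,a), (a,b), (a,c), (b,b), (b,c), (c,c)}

F1, F3

The schema corresponds to transitivity: ∀x ∀y ∀z (Rxy ∧ Ryz → Rxz).
F1: satisfies the condition.
F2: fails — Ruv and Rvw but not Ruw.
F3: satisfies the condition.
Valid on: F1, F3.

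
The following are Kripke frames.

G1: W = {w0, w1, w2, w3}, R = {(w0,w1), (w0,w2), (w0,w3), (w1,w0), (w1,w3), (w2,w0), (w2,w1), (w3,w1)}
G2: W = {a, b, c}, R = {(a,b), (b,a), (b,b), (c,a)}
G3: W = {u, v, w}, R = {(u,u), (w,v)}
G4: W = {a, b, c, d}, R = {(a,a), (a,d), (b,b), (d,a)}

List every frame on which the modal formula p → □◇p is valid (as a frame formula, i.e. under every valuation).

G4

Frame correspondent (Sahlqvist): ∀x ∀y (Rxy → Ryx) — i.e. symmetry.
G1: fails — Rw2w1 but not Rw1w2.
G2: fails — Rca but not Rac.
G3: fails — Rwv but not Rvw.
G4: ✓.
Valid on: G4.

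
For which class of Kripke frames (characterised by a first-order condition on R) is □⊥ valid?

This is the Ver axiom.
Its frame correspondent is emptiness of R — ∀x ∀y ¬Rxy.

Emptiness of R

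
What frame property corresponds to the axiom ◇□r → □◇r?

Suppose ◇□r→□◇r is valid. Take Rxy, Rxz and set V(r)={w : Ryw}. Then □r at y so ◇□r at x, so □◇r at x, so ◇r at z, giving w with Rzw and Ryw.
The converse is a direct semantic check.
So the correspondent is convergence.

convergence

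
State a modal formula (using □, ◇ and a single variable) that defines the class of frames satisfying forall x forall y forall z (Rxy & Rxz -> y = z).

This is partial functionality; the standard corresponding axiom is CD: ◇r → □r.
Suppose ◇r→□r is valid. Take Rxy, Rxz and set V(r)={y}. Then ◇r at x, so □r at x, so r at z, i.e. z=y.

◇r → □r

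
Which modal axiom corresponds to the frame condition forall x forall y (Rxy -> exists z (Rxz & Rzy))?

□□p → □p

This is density; the standard corresponding axiom is C4: □□p → □p.
Suppose □□p→□p is valid. Take Rxy and set V(p)={w : xR²w}. Then □□p at x, so □p at x, so p at y, i.e. ∃z(Rxz∧Rzy).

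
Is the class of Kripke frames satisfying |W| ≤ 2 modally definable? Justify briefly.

No

Modal frame validity is preserved under disjoint unions.
Any modal formula valid on each of 3 disjoint one-world frames is valid on their disjoint union (validity is preserved under disjoint unions). Each one-world frame has |W|=1≤2, but the union has |W|=3.
So no modal formula (or set of formulas) defines exactly the |W|≤2 frames.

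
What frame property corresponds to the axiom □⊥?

emptiness of R

□⊥ is valid iff no world has any successor (otherwise □⊥ fails at any world with one).
Conversely, any frame satisfying ∀x ∀y ¬Rxy validates the schema.
Frame condition: ∀x ∀y ¬Rxy.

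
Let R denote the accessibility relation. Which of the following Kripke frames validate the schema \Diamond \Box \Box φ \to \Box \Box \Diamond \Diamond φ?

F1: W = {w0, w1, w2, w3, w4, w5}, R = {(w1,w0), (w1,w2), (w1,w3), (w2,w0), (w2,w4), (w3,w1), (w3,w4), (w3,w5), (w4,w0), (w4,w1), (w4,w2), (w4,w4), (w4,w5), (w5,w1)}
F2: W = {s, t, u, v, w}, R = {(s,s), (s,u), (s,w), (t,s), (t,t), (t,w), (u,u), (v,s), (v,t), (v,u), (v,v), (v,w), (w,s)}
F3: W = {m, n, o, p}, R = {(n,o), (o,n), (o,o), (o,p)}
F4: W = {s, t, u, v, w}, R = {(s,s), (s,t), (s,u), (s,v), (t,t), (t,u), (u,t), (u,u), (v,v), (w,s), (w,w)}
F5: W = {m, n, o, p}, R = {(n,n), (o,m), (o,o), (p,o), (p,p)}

The schema corresponds to a generalized confluence (Geach) condition: \forall x \forall y \forall z ((xRy \wedge x R^2 z) \to \exists w (y R^2 w \wedge z R^2 w)).
F1: fails — w1Rw0, w1R²w0 but no w with w0R²w and w0R²w.
F2: ✓.
F3: fails — nRo, nR²p but no w with oR²w and pR²w.
F4: fails — sRt, sR²v but no w* with tR²w* and vR²w*.
F5: fails — oRm, oR²m but no w with mR²w and mR²w.
Valid on: F2.

F2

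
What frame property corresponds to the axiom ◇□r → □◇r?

This schema is the .2 axiom.
Its frame correspondent is convergence — ∀x ∀y ∀z (Rxy ∧ Rxz → ∃w (Ryw ∧ Rzw)).

convergence: ∀x ∀y ∀z (Rxy ∧ Rxz → ∃w (Ryw ∧ Rzw))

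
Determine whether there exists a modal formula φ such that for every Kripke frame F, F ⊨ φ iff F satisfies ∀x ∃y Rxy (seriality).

Definable; □q → ◇q defines it

This is a Sahlqvist condition; the D axiom □q → ◇q defines it.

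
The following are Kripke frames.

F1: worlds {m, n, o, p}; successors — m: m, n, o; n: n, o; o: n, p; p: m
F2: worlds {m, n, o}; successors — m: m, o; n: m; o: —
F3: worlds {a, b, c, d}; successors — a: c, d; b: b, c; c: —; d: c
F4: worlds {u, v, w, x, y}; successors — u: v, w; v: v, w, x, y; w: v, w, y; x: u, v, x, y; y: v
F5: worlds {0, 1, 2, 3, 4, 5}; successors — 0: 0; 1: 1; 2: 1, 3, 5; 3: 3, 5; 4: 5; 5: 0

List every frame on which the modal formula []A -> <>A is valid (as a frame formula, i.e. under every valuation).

F1, F4, F5

The schema corresponds to seriality: forall x exists y Rxy.
F1: ✓.
F2: fails — world o has no successor.
F3: fails — world c has no successor.
F4: ✓.
F5: ✓.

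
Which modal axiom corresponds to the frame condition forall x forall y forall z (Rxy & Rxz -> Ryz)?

A defining formula is ◇r → □◇r (the 5 axiom).
Suppose ◇r→□◇r is valid. Take Rxy, Rxz and set V(r)={y}. Then ◇r at x, so □◇r at x, so ◇r at z, so some w with Rzw has r; w=y, i.e. Rzy. By symmetry of the argument, Ryz.

◇r → □◇r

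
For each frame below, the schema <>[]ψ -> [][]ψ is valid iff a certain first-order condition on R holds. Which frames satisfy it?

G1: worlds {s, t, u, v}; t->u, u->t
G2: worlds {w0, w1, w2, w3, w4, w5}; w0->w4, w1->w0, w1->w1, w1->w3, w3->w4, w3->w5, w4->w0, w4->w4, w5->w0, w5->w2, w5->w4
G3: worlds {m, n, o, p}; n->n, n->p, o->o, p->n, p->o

G1

Frame correspondent (Sahlqvist): forall x forall y forall z ((xRy & x R^2 z) -> exists w (yRw & z = w)) — i.e. a generalized confluence (Geach) condition.
G1: satisfies the condition.
G2: fails — w1Rw0, w1R²w0 but no w with w0Rw and w0=w.
G3: fails — nRn, nR²o but no w with nRw and o=w.
Valid on: G1.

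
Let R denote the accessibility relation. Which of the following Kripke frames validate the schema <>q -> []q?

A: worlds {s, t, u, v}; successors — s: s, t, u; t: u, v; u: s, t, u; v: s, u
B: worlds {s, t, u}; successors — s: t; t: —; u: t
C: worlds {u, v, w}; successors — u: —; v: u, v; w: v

B

This is the axiom for partial functionality; its first-order frame correspondent is forall x forall y forall z (Rxy & Rxz -> y = z).
A: fails — s sees both s and t.
B: holds.
C: fails — v sees both u and v.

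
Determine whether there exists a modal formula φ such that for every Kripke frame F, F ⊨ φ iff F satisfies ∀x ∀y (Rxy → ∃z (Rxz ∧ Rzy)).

Yes: it is density, defined by the C4 schema □□r → □r.

Yes — defined by □□r → □r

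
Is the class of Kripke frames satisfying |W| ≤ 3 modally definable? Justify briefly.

Not modally definable

Any modally definable frame class is closed under disjoint unions.
Any modal formula valid on each of 4 disjoint one-world frames is valid on their disjoint union (validity is preserved under disjoint unions). Each one-world frame has |W|=1≤3, but the union has |W|=4.
So no modal formula (or set of formulas) defines exactly the |W|≤3 frames.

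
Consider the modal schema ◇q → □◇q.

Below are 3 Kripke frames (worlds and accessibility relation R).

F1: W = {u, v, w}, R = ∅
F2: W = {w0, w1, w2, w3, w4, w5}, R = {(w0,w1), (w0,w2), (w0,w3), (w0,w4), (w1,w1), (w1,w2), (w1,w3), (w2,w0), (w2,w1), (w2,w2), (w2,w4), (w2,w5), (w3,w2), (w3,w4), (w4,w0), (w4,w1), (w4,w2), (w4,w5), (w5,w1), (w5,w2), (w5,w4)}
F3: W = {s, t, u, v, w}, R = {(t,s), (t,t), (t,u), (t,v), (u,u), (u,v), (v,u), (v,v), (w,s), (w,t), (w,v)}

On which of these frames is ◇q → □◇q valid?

The schema corresponds to the Euclidean property: ∀x ∀y ∀z (Rxy ∧ Rxz → Ryz).
F1: ✓.
F2: fails — Rw0w1 and Rw0w4 but not Rw1w4.
F3: fails — Rtv and Rts but not Rvs.

F1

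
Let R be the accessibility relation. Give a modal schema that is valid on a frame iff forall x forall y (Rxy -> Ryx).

ψ → □◇ψ

The condition is symmetry. The B schema ψ → □◇ψ defines it.
Suppose ψ→□◇ψ is valid. Take Rxy and set V(ψ)={x}. Then ψ at x, so □◇ψ at x, so ◇ψ at y, so some z with Ryz has ψ; z=x, i.e. Ryx.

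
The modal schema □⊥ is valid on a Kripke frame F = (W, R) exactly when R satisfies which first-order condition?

emptiness of R: ∀x ∀y ¬Rxy

□⊥ is valid iff no world has any successor (otherwise □⊥ fails at any world with one).
Conversely, any frame satisfying ∀x ∀y ¬Rxy validates the schema.
So the correspondent is emptiness of R.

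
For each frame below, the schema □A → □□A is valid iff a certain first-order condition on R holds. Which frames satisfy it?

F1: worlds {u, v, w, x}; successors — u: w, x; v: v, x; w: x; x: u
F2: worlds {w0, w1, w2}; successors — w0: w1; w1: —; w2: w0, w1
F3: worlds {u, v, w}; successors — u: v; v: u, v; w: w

This is the axiom for transitivity; its first-order frame correspondent is ∀x ∀y ∀z (Rxy ∧ Ryz → Rxz).
F1: fails — Rwx and Rxu but not Rwu.
F2: ✓.
F3: fails — Ruv and Rvu but not Ruu.

F2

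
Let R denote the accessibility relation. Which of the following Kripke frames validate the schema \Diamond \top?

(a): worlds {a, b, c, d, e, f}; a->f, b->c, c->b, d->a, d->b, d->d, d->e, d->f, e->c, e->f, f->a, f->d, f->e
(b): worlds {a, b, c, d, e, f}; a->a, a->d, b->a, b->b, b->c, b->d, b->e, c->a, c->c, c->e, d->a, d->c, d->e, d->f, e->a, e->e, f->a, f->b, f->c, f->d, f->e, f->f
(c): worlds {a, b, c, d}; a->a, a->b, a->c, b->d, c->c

(a), (b)

Frame correspondent (Sahlqvist): \forall x \exists y Rxy — i.e. seriality.
(a): ✓.
(b): ✓.
(c): fails — world d has no successor.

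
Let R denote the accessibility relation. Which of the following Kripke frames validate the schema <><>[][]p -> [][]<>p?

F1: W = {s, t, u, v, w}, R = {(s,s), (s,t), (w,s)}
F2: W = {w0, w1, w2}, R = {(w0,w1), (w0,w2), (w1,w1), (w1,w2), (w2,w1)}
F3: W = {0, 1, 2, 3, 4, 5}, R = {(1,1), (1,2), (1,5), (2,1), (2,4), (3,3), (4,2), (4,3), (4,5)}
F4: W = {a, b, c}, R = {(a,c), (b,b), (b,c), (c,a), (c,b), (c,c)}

F2, F4

The schema corresponds to a generalized confluence (Geach) condition: forall x forall y forall z ((x R^2 y & x R^2 z) -> exists w (y R^2 w & zRw)).
F1: fails — sR²s, sR²t but no w* with sR²w* and tRw*.
F2: holds.
F3: fails — 1R²1, 1R²5 but no w with 1R²w and 5Rw.
F4: holds.
Valid on: F2, F4.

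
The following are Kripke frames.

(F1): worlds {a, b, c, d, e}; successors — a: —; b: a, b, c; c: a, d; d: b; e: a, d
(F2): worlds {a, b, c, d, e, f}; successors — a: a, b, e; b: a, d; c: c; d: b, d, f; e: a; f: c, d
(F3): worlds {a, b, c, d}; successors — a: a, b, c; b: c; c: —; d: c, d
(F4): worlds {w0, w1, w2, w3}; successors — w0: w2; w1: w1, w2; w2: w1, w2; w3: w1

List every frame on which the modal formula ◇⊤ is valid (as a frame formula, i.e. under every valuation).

The schema corresponds to seriality: ∀x ∃y Rxy.
(F1): fails — world a has no successor.
(F2): ✓.
(F3): fails — world c has no successor.
(F4): ✓.

(F2), (F4)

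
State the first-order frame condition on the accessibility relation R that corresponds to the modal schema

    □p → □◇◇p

∀x ∀z (xRz → ∃w (xRw ∧ zR²w))

This is a Sahlqvist (Geach-type) schema ◇^0□^1p → □^1◇^2p.
Minimal-valuation argument: fix x; take any y with xR^0y and any z with xR^1z. Set V(p) to the set of worlds R-reachable from y in exactly 1 step. Then □^1p holds at y, so the antecedent holds at x; validity forces ◇^2p at z, giving a w with zR^2w and yR^1w.
First-order correspondent: ∀x ∀z (xRz → ∃w (xRw ∧ zR²w)).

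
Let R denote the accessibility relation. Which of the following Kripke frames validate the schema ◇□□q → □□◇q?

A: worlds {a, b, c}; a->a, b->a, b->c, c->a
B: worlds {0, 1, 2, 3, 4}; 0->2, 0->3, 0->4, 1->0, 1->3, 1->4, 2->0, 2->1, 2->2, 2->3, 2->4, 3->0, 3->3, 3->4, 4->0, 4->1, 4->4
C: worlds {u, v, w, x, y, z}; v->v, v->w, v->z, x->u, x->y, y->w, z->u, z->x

This is the axiom for a generalized confluence (Geach) condition; its first-order frame correspondent is ∀x ∀y ∀z ((xRy ∧ xR²z) → ∃w (yR²w ∧ zRw)).
A: holds.
B: holds.
C: fails — vRv, vR²u but no t with vR²t and uRt.

A, B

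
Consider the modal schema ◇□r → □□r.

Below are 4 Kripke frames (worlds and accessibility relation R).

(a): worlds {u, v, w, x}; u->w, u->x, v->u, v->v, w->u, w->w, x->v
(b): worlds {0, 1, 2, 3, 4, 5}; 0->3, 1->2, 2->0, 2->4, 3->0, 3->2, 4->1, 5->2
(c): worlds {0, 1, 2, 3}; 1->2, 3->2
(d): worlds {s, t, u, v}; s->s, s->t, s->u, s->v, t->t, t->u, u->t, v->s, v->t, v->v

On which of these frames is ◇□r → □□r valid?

Frame correspondent (Sahlqvist): ∀x ∀y ∀z ((xRy ∧ xR²z) → ∃w (yRw ∧ z = w)) — i.e. a generalized confluence (Geach) condition.
(a): fails — uRw, uR²v but no t with wRt and v=t.
(b): fails — 2R0, 2R²1 but no w with 0Rw and 1=w.
(c): holds.
(d): fails — sRt, sR²s but no w with tRw and s=w.
Valid on: (c).

(c)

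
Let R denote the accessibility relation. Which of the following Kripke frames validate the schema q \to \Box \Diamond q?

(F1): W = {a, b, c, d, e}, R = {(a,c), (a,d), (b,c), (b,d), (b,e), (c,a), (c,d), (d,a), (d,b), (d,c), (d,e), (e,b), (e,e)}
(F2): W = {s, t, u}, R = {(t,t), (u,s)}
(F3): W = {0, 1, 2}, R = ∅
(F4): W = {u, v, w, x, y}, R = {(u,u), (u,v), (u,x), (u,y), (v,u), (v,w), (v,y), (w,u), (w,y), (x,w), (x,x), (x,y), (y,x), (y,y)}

(F3)

This is the axiom for symmetry; its first-order frame correspondent is \forall x \forall y (Rxy \to Ryx).
(F1): fails — Rbc but not Rcb.
(F2): fails — Rus but not Rsu.
(F3): ✓.
(F4): fails — Rxw but not Rwx.
Valid on: (F3).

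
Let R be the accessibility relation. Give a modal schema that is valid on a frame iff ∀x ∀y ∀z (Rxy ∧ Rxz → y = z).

◇p → □p

The condition is partial functionality. The CD schema ◇p → □p defines it.
Suppose ◇p→□p is valid. Take Rxy, Rxz and set V(p)={y}. Then ◇p at x, so □p at x, so p at z, i.e. z=y.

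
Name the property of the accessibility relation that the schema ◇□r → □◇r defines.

This is the .2 axiom.
Its frame correspondent is convergence — ∀x ∀y ∀z (Rxy ∧ Rxz → ∃w (Ryw ∧ Rzw)).

convergence: ∀x ∀y ∀z (Rxy ∧ Rxz → ∃w (Ryw ∧ Rzw))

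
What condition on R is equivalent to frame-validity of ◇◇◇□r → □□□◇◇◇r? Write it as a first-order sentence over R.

∀x ∀y ∀z ((xR³y ∧ xR³z) → ∃w (yRw ∧ zR³w))

This is a Sahlqvist (Geach-type) schema ◇^3□^1r → □^3◇^3r.
Minimal-valuation argument: fix x; take any y with xR^3y and any z with xR^3z. Set V(r) to the set of worlds R-reachable from y in exactly 1 step. Then □^1r holds at y, so the antecedent holds at x; validity forces ◇^3r at z, giving a w with zR^3w and yR^1w.
First-order correspondent: ∀x ∀y ∀z ((xR³y ∧ xR³z) → ∃w (yRw ∧ zR³w)).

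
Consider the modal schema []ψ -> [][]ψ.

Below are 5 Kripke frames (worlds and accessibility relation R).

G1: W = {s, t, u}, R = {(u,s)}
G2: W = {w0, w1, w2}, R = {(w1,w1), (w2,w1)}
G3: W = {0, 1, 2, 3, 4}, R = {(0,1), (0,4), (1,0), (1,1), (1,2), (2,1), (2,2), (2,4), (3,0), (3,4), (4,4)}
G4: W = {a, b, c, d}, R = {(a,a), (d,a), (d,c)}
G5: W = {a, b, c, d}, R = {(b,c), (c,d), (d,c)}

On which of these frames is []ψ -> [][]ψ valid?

G1, G2, G4

The schema corresponds to transitivity: forall x forall y forall z (Rxy & Ryz -> Rxz).
G1: holds.
G2: holds.
G3: fails — R10 and R04 but not R14.
G4: holds.
G5: fails — Rbc and Rcd but not Rbd.
Valid on: G1, G2, G4.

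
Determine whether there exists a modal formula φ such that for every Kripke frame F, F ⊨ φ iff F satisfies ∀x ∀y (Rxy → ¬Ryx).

Modal frame validity is preserved under surjective bounded morphisms.
The 4-cycle (worlds w0,w1,w2,w3 with w0→w1→w2→w3→w0) is asymmetric. Mapping every world to a single reflexive point • is a surjective bounded morphism, and the reflexive point is not asymmetric (R•• but asymmetry requires ¬R••).
So the class is not modally definable.

No — not modally definable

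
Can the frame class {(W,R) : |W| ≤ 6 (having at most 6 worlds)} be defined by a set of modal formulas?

If a class were modally definable it would be closed under disjoint unions (Goldblatt–Thomason).
Any modal formula valid on each of 7 disjoint one-world frames is valid on their disjoint union (validity is preserved under disjoint unions). Each one-world frame has |W|=1≤6, but the union has |W|=7.
So the class is not modally definable.

No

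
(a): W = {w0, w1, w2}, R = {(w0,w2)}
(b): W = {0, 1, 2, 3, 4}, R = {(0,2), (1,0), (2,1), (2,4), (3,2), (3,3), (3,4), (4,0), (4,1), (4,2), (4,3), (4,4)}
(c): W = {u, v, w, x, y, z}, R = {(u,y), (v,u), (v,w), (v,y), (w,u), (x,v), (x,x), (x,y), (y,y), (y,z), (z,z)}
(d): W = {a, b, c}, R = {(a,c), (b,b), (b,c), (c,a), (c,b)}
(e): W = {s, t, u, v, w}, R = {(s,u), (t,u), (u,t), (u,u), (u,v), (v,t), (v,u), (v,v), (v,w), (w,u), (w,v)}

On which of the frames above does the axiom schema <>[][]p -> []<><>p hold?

The schema corresponds to a generalized confluence (Geach) condition: forall x forall y forall z ((xRy & xRz) -> exists w (y R^2 w & z R^2 w)).
(a): fails — w0Rw2, w0Rw2 but no w with w2R²w and w2R²w.
(b): fails — 4R0, 4R1 but no w with 0R²w and 1R²w.
(c): ✓.
(d): ✓.
(e): ✓.
Valid on: (c), (d), (e).

(c), (d), (e)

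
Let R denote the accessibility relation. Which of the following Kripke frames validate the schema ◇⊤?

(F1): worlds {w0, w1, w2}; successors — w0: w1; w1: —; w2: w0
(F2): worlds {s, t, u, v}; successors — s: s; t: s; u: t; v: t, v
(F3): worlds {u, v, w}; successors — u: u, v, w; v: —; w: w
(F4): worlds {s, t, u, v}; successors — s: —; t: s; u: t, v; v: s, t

Frame correspondent (Sahlqvist): ∀x ∃y Rxy — i.e. seriality.
(F1): fails — world w1 has no successor.
(F2): ✓.
(F3): fails — world v has no successor.
(F4): fails — world s has no successor.
Valid on: (F2).

(F2)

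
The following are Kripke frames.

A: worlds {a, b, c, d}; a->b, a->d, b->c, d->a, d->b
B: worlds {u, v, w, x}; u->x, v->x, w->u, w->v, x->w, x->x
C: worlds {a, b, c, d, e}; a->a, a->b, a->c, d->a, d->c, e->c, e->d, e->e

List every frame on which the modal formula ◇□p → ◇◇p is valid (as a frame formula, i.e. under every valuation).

B

Frame correspondent (Sahlqvist): ∀x ∀y (xRy → ∃w (yRw ∧ xR²w)) — i.e. a generalized confluence (Geach) condition.
A: fails — bRc but no w with cRw and bR²w.
B: ✓.
C: fails — aRb but no w with bRw and aR²w.
Valid on: B.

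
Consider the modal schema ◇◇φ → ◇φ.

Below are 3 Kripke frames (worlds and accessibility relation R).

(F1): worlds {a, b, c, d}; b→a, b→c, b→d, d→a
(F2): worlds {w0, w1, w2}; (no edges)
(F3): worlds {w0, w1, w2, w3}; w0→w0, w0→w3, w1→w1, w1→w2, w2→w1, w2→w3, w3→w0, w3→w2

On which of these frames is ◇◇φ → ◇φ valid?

The schema corresponds to transitivity: ∀x ∀y ∀z (Rxy ∧ Ryz → Rxz).
(F1): satisfies the condition.
(F2): satisfies the condition.
(F3): fails — Rw1w2 and Rw2w3 but not Rw1w3.

(F1), (F2)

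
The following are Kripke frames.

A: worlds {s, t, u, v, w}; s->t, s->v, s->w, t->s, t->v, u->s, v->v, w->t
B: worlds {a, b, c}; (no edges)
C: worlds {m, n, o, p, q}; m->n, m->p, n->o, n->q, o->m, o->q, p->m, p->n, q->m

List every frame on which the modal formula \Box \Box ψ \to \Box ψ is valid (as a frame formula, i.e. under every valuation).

B

Frame correspondent (Sahlqvist): \forall x \forall y (Rxy \to \exists z (Rxz \wedge Rzy)) — i.e. density.
A: fails — Rwt but no z with Rwz and Rzt.
B: holds.
C: fails — Rpm but no z with Rpz and Rzm.
Valid on: B.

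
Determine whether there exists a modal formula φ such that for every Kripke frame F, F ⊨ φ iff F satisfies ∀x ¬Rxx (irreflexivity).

Any modally definable frame class is closed under surjective bounded morphisms.
The 2-cycle (worlds s,t with s→t→s) is irreflexive, and the map sending every world to a single reflexive point • is a surjective bounded morphism (forth: every edge maps to (•,•); back: every world has a successor). So any modal formula valid on the 2-cycle is also valid on the reflexive point, which is not irreflexive.
Hence irreflexivity is not modally definable.

No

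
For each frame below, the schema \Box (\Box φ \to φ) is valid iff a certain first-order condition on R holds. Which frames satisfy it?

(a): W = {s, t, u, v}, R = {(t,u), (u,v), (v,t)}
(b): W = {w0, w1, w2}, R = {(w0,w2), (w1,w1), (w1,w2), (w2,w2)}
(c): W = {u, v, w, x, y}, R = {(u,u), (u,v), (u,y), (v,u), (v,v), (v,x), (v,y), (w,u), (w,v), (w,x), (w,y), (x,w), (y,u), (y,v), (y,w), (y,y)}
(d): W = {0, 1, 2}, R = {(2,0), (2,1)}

Frame correspondent (Sahlqvist): \forall x \forall y (Rxy \to Ryy) — i.e. shift-reflexivity.
(a): fails — Rtu but not Ruu.
(b): holds.
(c): fails — Rxw but not Rww.
(d): fails — R20 but not R00.
Valid on: (b).

(b)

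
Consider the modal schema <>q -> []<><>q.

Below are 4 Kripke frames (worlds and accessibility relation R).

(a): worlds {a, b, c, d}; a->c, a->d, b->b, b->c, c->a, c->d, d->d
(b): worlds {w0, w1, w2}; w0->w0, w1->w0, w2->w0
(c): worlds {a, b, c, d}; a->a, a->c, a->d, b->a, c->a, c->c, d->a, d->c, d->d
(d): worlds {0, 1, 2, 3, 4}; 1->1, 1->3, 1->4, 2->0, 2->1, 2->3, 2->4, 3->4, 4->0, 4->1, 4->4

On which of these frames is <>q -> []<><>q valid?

The schema corresponds to a generalized confluence (Geach) condition: forall x forall y forall z ((xRy & xRz) -> exists w (y = w & z R^2 w)).
(a): fails — aRc, aRd but no w with c=w and dR²w.
(b): satisfies the condition.
(c): satisfies the condition.
(d): fails — 1R3, 1R3 but no w with 3=w and 3R²w.

(b), (c)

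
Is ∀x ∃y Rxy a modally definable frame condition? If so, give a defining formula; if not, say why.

Yes — defined by □q → ◇q

This is a Sahlqvist condition; the D axiom □q → ◇q defines it.
Suppose □q→◇q is valid. At any x set V(q)=W. Then □q at x, so ◇q at x, so x has a successor.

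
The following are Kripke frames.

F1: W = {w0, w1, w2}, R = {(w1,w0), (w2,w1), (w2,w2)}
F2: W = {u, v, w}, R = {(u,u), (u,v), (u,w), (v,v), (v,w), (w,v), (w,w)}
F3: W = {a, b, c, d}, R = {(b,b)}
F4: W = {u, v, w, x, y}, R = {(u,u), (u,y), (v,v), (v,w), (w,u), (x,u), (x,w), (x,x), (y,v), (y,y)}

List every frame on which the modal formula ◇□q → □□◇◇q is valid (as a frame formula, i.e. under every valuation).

F2, F3

The schema corresponds to a generalized confluence (Geach) condition: ∀x ∀y ∀z ((xRy ∧ xR²z) → ∃w (yRw ∧ zR²w)).
F1: fails — w2Rw1, w2R²w0 but no w with w1Rw and w0R²w.
F2: satisfies the condition.
F3: satisfies the condition.
F4: fails — vRv, vR²w but no t with vRt and wR²t.
Valid on: F2, F3.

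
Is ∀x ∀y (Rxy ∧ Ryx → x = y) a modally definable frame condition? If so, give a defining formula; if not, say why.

Not definable by any modal formula

Any modally definable frame class is closed under surjective bounded morphisms.
The 6-cycle (worlds s,t,u,v,w,x with s→t→u→v→w→x→s) is antisymmetric. Sending even-indexed worlds to • and odd-indexed worlds to ∘ is a surjective bounded morphism onto the two-world frame with •↔∘, which is not antisymmetric.
So the class is not modally definable.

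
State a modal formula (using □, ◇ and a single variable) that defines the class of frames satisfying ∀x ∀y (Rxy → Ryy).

This is shift-reflexivity; the standard corresponding axiom is T□: □(□q → q).
Suppose □(□q→q) is valid. Take Rxy and set V(q)={w : Ryw}. Then at y, □q holds; since □(□q→q) at x, □q→q at y, so q at y, i.e. Ryy.

□(□q → q)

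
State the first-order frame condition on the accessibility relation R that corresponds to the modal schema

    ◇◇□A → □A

This is a Sahlqvist (Geach-type) schema ◇^2□^1A → □^1◇^0A.
Minimal-valuation argument: fix x; take any y with xR^2y and any z with xR^1z. Set V(A) to the set of worlds R-reachable from y in exactly 1 step. Then □^1A holds at y, so the antecedent holds at x; validity forces ◇^0A at z, giving a w with zR^0w and yR^1w.
First-order correspondent: ∀x ∀y ∀z ((xR²y ∧ xRz) → ∃w (yRw ∧ z = w)).

∀x ∀y ∀z ((xR²y ∧ xRz) → ∃w (yRw ∧ z = w))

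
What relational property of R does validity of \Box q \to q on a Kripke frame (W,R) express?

Suppose □q→q is valid. At any x set V(q)={w : Rxw}. Then □q holds at x, so q holds at x, i.e. Rxx.

Reflexivity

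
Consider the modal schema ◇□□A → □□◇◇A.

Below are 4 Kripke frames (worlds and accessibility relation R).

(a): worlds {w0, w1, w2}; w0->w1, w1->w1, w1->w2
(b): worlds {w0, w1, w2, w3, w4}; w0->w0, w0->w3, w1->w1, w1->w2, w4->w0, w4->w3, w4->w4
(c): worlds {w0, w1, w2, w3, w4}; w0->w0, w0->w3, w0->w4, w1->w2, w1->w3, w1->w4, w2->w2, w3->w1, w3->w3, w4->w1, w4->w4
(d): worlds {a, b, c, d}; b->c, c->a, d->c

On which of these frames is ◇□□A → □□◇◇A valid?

(c)

This is the axiom for a generalized confluence (Geach) condition; its first-order frame correspondent is ∀x ∀y ∀z ((xRy ∧ xR²z) → ∃w (yR²w ∧ zR²w)).
(a): fails — w0Rw1, w0R²w2 but no w with w1R²w and w2R²w.
(b): fails — w0Rw0, w0R²w3 but no w with w0R²w and w3R²w.
(c): satisfies the condition.
(d): fails — bRc, bR²a but no w with cR²w and aR²w.
Valid on: (c).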